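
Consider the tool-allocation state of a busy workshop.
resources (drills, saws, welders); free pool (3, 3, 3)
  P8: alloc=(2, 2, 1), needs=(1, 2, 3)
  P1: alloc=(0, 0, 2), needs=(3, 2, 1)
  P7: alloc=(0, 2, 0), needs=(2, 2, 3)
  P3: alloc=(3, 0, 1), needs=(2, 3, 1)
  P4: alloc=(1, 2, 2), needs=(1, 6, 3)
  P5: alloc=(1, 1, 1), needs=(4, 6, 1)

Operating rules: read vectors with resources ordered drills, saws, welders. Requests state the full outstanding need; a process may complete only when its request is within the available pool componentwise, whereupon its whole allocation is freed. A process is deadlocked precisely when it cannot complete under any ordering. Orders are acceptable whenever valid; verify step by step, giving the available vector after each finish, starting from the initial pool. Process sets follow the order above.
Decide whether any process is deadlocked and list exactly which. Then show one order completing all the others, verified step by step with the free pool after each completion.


No process is deadlocked.
Key observation: P8 fits the free pool immediately, and its release cascades until everyone finishes.
One completion order for the rest: P8, P7, P4, P1, P5, P3. Walking it through:
  pool = (3, 3, 3)
  P8: need (1, 2, 3) fits (3, 3, 3); releases (2, 2, 1), pool now (5, 5, 4)
  P7: need (2, 2, 3) fits (5, 5, 4); releases (0, 2, 0), pool now (5, 7, 4)
  P4: need (1, 6, 3) fits (5, 7, 4); releases (1, 2, 2), pool now (6, 9, 6)
  P1: need (3, 2, 1) fits (6, 9, 6); releases (0, 0, 2), pool now (6, 9, 8)
  P5: need (4, 6, 1) fits (6, 9, 8); releases (1, 1, 1), pool now (7, 10, 9)
  P3: need (2, 3, 1) fits (7, 10, 9); releases (3, 0, 1), pool now (10, 10, 10)


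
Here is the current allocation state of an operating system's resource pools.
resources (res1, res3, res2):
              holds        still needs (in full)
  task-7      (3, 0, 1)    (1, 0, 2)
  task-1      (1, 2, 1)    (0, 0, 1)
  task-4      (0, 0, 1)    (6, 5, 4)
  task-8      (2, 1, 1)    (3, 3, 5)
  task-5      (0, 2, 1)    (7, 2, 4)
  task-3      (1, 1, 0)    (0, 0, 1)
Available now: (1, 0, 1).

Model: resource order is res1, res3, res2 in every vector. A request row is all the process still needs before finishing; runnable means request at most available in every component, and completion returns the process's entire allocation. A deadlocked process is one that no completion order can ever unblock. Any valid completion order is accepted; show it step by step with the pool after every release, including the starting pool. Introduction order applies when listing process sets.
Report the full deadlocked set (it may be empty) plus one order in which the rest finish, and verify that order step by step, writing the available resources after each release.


Deadlocked: task-4, task-8 and task-5.
Key observation: once task-1, task-7, task-3 finish, the pool peaks at (6, 3, 3) — and every remaining process still needs more res2 than that.
The rest can finish in the order task-1, task-7, task-3. Check, step by step:
  pool = (1, 0, 1)
  task-1: need (0, 0, 1) fits (1, 0, 1); releases (1, 2, 1), pool now (2, 2, 2)
  task-7: need (1, 0, 2) fits (2, 2, 2); releases (3, 0, 1), pool now (5, 2, 3)
  task-3: need (0, 0, 1) fits (5, 2, 3); releases (1, 1, 0), pool now (6, 3, 3)
The stuck group stays short no matter what:
  task-4 still needs (6, 5, 4) but only (6, 3, 3) is free — short on res3 and res2
  task-8 still needs (3, 3, 5) but only (6, 3, 3) is free — short on res2
  task-5 still needs (7, 2, 4) but only (6, 3, 3) is free — short on res1 and res2


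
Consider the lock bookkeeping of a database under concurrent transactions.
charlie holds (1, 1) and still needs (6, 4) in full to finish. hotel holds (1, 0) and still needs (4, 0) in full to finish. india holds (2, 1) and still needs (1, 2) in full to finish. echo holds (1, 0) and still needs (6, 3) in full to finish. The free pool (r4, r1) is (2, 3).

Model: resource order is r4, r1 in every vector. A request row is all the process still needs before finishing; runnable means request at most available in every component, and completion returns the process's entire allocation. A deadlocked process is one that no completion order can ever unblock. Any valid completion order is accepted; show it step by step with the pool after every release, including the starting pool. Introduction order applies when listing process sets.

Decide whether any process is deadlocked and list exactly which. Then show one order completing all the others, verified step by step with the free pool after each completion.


Deadlocked set: charlie and echo.
Key observation: even finishing india, hotel leaves just (5, 4) free — too little r4 for any of the remaining processes.
The rest can finish in the order india, hotel. Step-by-step check:
  pool = (2, 3)
  india needs (1, 2) <= (2, 3) -> finishes; pool += (2, 1) = (4, 4)
  hotel needs (4, 0) <= (4, 4) -> finishes; pool += (1, 0) = (5, 4)
The blocked processes can never fit:
  blocked: charlie wants (6, 4), pool (5, 4) — not enough r4
  blocked: echo wants (6, 3), pool (5, 4) — not enough r4


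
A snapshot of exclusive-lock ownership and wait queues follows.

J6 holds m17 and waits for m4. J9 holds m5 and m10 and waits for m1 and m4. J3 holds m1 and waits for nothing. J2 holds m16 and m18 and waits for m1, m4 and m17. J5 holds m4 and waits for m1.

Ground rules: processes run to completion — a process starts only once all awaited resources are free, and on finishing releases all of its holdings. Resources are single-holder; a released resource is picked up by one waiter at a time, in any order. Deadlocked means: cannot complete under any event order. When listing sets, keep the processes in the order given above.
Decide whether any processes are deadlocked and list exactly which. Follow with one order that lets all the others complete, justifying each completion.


No process is deadlocked.
Key observation: the wait graph is acyclic; completion cascades from the unblocked processes through everyone else.
One completion order for the rest: J3, J5, J6, J9, J2.
Check, step by step:
  J3 waits on nothing -> runs at once and releases m1
  J5 waits on m1 — all released -> runs and releases m4
  J6 waits on m4 — all released -> runs and releases m17
  J9 waits on m1 and m4 — all released -> runs and releases m5 and m10
  J2 waits on m1, m4 and m17 — all released -> runs and releases m16 and m18


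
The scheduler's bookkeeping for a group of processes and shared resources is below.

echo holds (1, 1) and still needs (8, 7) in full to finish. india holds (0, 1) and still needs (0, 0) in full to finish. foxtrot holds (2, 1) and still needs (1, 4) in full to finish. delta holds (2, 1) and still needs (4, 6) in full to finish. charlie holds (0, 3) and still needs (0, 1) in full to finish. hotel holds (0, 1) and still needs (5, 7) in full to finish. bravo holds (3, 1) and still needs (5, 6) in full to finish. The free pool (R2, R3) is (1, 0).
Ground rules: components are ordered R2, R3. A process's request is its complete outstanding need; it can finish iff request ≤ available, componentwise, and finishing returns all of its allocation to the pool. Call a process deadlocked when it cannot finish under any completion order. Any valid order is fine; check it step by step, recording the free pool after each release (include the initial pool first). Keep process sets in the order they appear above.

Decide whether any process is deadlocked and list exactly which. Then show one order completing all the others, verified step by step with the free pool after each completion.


Deadlocked: echo, delta, hotel and bravo.
Key observation: once india, charlie, foxtrot finish, the pool peaks at (3, 5) — and every remaining process still needs more R2 than that.
A valid finishing order for the others: india, charlie, foxtrot. Walking it through:
  pool = (1, 0)
  india needs (0, 0) <= (1, 0) -> finishes; pool += (0, 1) = (1, 1)
  charlie needs (0, 1) <= (1, 1) -> finishes; pool += (0, 3) = (1, 4)
  foxtrot needs (1, 4) <= (1, 4) -> finishes; pool += (2, 1) = (3, 5)
None of the blocked processes ever fits:
  echo cannot run: need (8, 7) vs free (3, 5) (insufficient R2 and R3)
  delta cannot run: need (4, 6) vs free (3, 5) (insufficient R2 and R3)
  hotel cannot run: need (5, 7) vs free (3, 5) (insufficient R2 and R3)
  bravo cannot run: need (5, 6) vs free (3, 5) (insufficient R2 and R3)


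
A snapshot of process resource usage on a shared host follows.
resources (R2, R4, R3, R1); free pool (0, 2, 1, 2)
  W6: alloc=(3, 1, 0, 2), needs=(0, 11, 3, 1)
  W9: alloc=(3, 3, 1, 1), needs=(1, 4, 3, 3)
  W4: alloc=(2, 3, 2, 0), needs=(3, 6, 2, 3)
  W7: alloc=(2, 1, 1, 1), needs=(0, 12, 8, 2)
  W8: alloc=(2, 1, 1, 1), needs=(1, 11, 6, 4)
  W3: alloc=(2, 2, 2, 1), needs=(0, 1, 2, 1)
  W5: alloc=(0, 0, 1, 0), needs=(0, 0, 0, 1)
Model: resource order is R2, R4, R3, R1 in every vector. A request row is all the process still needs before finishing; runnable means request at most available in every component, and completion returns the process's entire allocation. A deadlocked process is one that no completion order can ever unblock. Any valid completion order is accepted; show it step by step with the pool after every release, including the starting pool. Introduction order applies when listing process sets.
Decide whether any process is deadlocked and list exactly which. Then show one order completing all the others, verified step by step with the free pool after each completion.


Deadlocked: W6, W7 and W8.
Key observation: the pool after W5, W3, W9, W4 is (7, 10, 7, 4); every surviving request exceeds it in R4, so progress ends there.
The rest can finish in the order W5, W3, W9, W4. Check, step by step:
  pool = (0, 2, 1, 2)
  W5: need (0, 0, 0, 1) fits (0, 2, 1, 2); releases (0, 0, 1, 0), pool now (0, 2, 2, 2)
  W3: need (0, 1, 2, 1) fits (0, 2, 2, 2); releases (2, 2, 2, 1), pool now (2, 4, 4, 3)
  W9: need (1, 4, 3, 3) fits (2, 4, 4, 3); releases (3, 3, 1, 1), pool now (5, 7, 5, 4)
  W4: need (3, 6, 2, 3) fits (5, 7, 5, 4); releases (2, 3, 2, 0), pool now (7, 10, 7, 4)
The blocked processes can never fit:
  W6 cannot run: need (0, 11, 3, 1) vs free (7, 10, 7, 4) (insufficient R4)
  W7 cannot run: need (0, 12, 8, 2) vs free (7, 10, 7, 4) (insufficient R4 and R3)
  W8 cannot run: need (1, 11, 6, 4) vs free (7, 10, 7, 4) (insufficient R4)


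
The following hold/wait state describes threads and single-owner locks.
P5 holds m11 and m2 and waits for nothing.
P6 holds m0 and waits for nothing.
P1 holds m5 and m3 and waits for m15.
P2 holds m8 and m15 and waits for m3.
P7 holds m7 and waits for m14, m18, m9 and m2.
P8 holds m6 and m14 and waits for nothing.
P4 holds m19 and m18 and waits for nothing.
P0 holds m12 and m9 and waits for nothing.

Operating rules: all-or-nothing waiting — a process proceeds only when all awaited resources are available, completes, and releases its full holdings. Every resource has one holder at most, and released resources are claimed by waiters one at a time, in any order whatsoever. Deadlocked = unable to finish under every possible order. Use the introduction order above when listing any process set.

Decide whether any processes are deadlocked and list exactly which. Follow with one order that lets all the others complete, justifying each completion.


Deadlocked: P1 and P2.
Key observation: nobody on the ring P1 -> P2 -> P1 can start until another member finishes, which never happens; no other process is dragged down with it.
One completion order for the rest: P6, P8, P4, P5, P0, P7.
Walking it through:
  P6: no waits; runs immediately, freeing m0
  P8: no waits; runs immediately, freeing m6 and m14
  P4: no waits; runs immediately, freeing m19 and m18
  P5: no waits; runs immediately, freeing m11 and m2
  P0: no waits; runs immediately, freeing m12 and m9
  run P7 (all its waits — m14, m18, m9 and m2 — are resolved); releases m7


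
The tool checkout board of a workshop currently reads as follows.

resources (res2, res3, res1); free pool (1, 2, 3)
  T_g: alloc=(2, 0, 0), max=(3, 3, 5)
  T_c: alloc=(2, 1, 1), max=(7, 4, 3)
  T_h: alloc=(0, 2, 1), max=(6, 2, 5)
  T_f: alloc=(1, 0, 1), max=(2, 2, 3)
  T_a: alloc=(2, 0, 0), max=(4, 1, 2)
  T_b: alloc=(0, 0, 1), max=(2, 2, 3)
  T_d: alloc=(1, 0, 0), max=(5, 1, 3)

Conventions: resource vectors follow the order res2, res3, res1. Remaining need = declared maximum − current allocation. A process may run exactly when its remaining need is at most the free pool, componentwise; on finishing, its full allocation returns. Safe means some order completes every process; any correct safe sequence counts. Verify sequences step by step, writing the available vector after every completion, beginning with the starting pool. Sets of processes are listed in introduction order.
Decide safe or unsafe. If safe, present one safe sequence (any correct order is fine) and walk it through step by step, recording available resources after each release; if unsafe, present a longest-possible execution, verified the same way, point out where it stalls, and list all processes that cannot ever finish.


The state is UNSAFE.
Key observation: after T_f, T_a, T_b, T_d the pool peaks at (5, 2, 5), and each blocked process is short somewhere: T_g on res3; T_c on res3; T_h on res2.
Going as far as possible: T_f, T_a, T_b, T_d; after that, nothing fits. Walking it through:
  pool = (1, 2, 3)
  run T_f (needs (1, 2, 2), free (1, 2, 3)); after release of (1, 0, 1) the pool is (2, 2, 4)
  run T_a (needs (2, 1, 2), free (2, 2, 4)); after release of (2, 0, 0) the pool is (4, 2, 4)
  run T_b (needs (2, 2, 2), free (4, 2, 4)); after release of (0, 0, 1) the pool is (4, 2, 5)
  run T_d (needs (4, 1, 3), free (4, 2, 5)); after release of (1, 0, 0) the pool is (5, 2, 5)
  T_g still needs (1, 3, 5) but only (5, 2, 5) is free — short on res3
  T_c still needs (5, 3, 2) but only (5, 2, 5) is free — short on res3
  T_h still needs (6, 0, 4) but only (5, 2, 5) is free — short on res2
Processes that can never finish: T_g, T_c and T_h.


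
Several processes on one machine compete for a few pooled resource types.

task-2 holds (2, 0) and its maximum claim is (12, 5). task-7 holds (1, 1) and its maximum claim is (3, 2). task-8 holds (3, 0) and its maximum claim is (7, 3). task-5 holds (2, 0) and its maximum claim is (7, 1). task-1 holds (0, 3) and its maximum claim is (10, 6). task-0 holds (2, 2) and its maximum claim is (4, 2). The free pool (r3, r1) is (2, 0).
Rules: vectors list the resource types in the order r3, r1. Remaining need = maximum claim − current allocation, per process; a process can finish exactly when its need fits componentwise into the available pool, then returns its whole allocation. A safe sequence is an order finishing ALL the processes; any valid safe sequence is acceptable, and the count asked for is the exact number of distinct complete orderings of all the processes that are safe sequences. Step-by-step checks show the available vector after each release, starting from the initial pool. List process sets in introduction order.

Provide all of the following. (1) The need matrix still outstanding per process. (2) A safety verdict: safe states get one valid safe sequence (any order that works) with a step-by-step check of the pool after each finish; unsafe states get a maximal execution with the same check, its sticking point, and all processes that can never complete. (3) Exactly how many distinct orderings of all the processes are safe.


(1) Need matrix, components ordered r3, r1:
  task-2: (10, 5)
  task-7: (2, 1)
  task-8: (4, 3)
  task-5: (5, 1)
  task-1: (10, 3)
  task-0: (2, 0)
(2) The state is SAFE; one workable sequence: task-0, task-7, task-5, task-8, task-1, task-2.
Key observation: task-0 is the earliest step where a requested resource binds exactly: need (2, 0), pool (2, 0) at its turn.
Check, step by step:
  pool = (2, 0)
  run task-0 (needs (2, 0), free (2, 0)); after release of (2, 2) the pool is (4, 2)
  run task-7 (needs (2, 1), free (4, 2)); after release of (1, 1) the pool is (5, 3)
  run task-5 (needs (5, 1), free (5, 3)); after release of (2, 0) the pool is (7, 3)
  run task-8 (needs (4, 3), free (7, 3)); after release of (3, 0) the pool is (10, 3)
  run task-1 (needs (10, 3), free (10, 3)); after release of (0, 3) the pool is (10, 6)
  run task-2 (needs (10, 5), free (10, 6)); after release of (2, 0) the pool is (12, 6)
(3) The exact count: 2 of the possible complete orderings are safe sequences.


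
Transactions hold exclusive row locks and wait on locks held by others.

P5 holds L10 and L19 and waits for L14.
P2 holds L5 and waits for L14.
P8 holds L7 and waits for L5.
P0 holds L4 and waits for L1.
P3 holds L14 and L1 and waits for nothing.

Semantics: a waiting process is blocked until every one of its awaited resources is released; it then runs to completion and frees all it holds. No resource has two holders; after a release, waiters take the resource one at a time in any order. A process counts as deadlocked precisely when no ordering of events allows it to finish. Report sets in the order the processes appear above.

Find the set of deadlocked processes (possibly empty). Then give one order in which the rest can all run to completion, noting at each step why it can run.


The deadlocked set is empty.
Key observation: all waits point, directly or indirectly, at processes that can finish, so nothing is permanently blocked.
One completion order for the rest: P3, P0, P2, P8, P5.
Walking it through:
  P3: no waits; runs immediately, freeing L14 and L1
  P0 waits on L1 — all released -> runs and releases L4
  P2 waits on L14 — all released -> runs and releases L5
  P8 waits on L5 — all released -> runs and releases L7
  P5 waits on L14 — all released -> runs and releases L10 and L19


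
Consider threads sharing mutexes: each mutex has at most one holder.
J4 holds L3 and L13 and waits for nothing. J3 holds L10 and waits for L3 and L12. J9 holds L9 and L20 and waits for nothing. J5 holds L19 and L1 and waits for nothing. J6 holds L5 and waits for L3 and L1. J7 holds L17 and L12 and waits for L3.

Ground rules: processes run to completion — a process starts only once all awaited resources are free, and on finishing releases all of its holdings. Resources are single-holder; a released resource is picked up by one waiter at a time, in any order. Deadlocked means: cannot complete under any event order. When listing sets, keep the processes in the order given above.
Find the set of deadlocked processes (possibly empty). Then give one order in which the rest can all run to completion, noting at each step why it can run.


The deadlocked set is empty.
Key observation: the wait graph is acyclic; completion cascades from the unblocked processes through everyone else.
The rest can finish in the order J4, J9, J7, J5, J3, J6.
Check, step by step:
  run J4 (it waits on nothing); releases L3 and L13
  run J9 (it waits on nothing); releases L9 and L20
  J7: everything it awaited (L3) is free; runs, freeing L17 and L12
  run J5 (it waits on nothing); releases L19 and L1
  J3: everything it awaited (L3 and L12) is free; runs, freeing L10
  J6: everything it awaited (L3 and L1) is free; runs, freeing L5


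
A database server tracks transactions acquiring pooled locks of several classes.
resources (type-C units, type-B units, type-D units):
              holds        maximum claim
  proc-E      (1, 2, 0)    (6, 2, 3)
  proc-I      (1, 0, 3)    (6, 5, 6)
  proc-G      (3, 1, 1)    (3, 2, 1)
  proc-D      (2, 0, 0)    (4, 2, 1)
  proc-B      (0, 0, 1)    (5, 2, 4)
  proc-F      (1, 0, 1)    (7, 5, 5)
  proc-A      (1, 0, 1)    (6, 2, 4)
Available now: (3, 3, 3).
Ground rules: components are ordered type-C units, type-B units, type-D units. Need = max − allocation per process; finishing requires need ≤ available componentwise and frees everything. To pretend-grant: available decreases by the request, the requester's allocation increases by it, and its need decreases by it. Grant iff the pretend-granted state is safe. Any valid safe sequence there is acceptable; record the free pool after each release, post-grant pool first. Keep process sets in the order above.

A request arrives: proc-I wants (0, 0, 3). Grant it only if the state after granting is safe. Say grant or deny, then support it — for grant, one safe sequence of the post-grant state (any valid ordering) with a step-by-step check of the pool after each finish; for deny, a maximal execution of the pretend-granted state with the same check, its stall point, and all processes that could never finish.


DENY — the pretend-granted state is unsafe.
Key observation: after proc-G, proc-D the pool peaks at (8, 4, 1), and each blocked process is short somewhere: proc-E on type-D units; proc-I on type-B units; proc-B on type-D units; proc-F on type-B units, type-D units; proc-A on type-D units.
Pretend the grant happened; the run proc-G, proc-D goes as far as possible. Step-by-step check:
  pool = (3, 3, 0)
  proc-G: need (0, 1, 0) fits (3, 3, 0); releases (3, 1, 1), pool now (6, 4, 1)
  proc-D: need (2, 2, 1) fits (6, 4, 1); releases (2, 0, 0), pool now (8, 4, 1)
  blocked: proc-E wants (5, 0, 3), pool (8, 4, 1) — not enough type-D units
  blocked: proc-I wants (5, 5, 0), pool (8, 4, 1) — not enough type-B units
  blocked: proc-B wants (5, 2, 3), pool (8, 4, 1) — not enough type-D units
  blocked: proc-F wants (6, 5, 4), pool (8, 4, 1) — not enough type-B units and type-D units
  blocked: proc-A wants (5, 2, 3), pool (8, 4, 1) — not enough type-D units
Processes that could never finish after the grant: proc-E, proc-I, proc-B, proc-F and proc-A.


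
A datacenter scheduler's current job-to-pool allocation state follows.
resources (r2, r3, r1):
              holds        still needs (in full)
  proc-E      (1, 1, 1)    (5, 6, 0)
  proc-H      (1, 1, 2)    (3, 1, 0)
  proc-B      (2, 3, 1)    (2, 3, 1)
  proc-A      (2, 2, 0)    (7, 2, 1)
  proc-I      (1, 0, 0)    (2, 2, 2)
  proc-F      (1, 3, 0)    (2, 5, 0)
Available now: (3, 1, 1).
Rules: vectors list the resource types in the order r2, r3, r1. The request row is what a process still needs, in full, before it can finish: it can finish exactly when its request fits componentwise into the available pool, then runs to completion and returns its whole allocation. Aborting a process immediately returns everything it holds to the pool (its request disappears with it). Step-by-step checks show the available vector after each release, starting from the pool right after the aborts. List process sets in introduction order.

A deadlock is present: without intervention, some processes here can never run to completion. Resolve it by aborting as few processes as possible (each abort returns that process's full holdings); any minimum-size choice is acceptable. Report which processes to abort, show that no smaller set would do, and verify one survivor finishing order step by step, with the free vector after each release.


Abort proc-B.
Key observation: before aborting proc-B, proc-F was permanently blocked — no order could ever run it; afterwards it completes at step 2.
Minimality: the empty abort set fails — the state is deadlocked as it stands.
The survivors complete as proc-H, proc-F, proc-I, proc-A, proc-E. Step-by-step check (starting from the post-abort pool):
  pool = (5, 4, 2)
  proc-H: need (3, 1, 0) fits (5, 4, 2); releases (1, 1, 2), pool now (6, 5, 4)
  proc-F: need (2, 5, 0) fits (6, 5, 4); releases (1, 3, 0), pool now (7, 8, 4)
  proc-I: need (2, 2, 2) fits (7, 8, 4); releases (1, 0, 0), pool now (8, 8, 4)
  proc-A: need (7, 2, 1) fits (8, 8, 4); releases (2, 2, 0), pool now (10, 10, 4)
  proc-E: need (5, 6, 0) fits (10, 10, 4); releases (1, 1, 1), pool now (11, 11, 5)


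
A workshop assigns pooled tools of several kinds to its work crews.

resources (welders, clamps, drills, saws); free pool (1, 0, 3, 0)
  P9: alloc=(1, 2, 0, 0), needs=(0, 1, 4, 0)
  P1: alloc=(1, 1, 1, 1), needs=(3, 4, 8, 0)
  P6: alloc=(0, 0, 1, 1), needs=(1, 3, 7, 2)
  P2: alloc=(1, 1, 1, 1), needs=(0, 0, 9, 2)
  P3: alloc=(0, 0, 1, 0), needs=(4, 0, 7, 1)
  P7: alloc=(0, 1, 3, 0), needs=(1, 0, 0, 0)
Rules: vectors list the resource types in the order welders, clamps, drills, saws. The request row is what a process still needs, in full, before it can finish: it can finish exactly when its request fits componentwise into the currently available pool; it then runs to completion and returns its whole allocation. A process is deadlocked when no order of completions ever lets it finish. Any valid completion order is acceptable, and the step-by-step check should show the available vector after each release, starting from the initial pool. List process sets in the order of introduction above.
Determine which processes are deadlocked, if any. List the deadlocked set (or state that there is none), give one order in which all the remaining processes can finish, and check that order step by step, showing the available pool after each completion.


Deadlocked set: P1, P6, P2 and P3.
Key observation: P7, P9 can finish, but then (2, 3, 6, 0) is all there is, and the blocked group's drills demands exceed it.
One completion order for the rest: P7, P9. Walking it through:
  pool = (1, 0, 3, 0)
  run P7 (needs (1, 0, 0, 0), free (1, 0, 3, 0)); after release of (0, 1, 3, 0) the pool is (1, 1, 6, 0)
  run P9 (needs (0, 1, 4, 0), free (1, 1, 6, 0)); after release of (1, 2, 0, 0) the pool is (2, 3, 6, 0)
The stuck group stays short no matter what:
  blocked: P1 wants (3, 4, 8, 0), pool (2, 3, 6, 0) — not enough welders, clamps and drills
  blocked: P6 wants (1, 3, 7, 2), pool (2, 3, 6, 0) — not enough drills and saws
  blocked: P2 wants (0, 0, 9, 2), pool (2, 3, 6, 0) — not enough drills and saws
  blocked: P3 wants (4, 0, 7, 1), pool (2, 3, 6, 0) — not enough welders, drills and saws


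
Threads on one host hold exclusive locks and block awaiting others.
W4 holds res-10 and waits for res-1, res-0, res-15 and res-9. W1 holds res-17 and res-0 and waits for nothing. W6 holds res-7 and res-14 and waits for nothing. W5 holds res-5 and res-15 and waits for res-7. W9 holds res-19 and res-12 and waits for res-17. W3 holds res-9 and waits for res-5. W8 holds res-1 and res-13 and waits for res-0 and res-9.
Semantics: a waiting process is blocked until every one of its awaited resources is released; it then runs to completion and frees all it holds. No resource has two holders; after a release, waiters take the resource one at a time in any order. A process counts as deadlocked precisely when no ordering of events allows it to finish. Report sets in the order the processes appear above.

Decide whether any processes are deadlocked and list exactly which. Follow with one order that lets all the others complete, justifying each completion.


Nothing here is deadlocked.
Key observation: every chain of waits terminates; starting from the processes that wait on nothing, all the rest unlock in turn.
A valid finishing order for the others: W6, W5, W1, W3, W8, W9, W4.
Verifying each step:
  W6 waits on nothing -> runs at once and releases res-7 and res-14
  run W5 (all its waits — res-7 — are resolved); releases res-5 and res-15
  W1 waits on nothing -> runs at once and releases res-17 and res-0
  run W3 (all its waits — res-5 — are resolved); releases res-9
  run W8 (all its waits — res-0 and res-9 — are resolved); releases res-1 and res-13
  run W9 (all its waits — res-17 — are resolved); releases res-19 and res-12
  run W4 (all its waits — res-1, res-0, res-15 and res-9 — are resolved); releases res-10


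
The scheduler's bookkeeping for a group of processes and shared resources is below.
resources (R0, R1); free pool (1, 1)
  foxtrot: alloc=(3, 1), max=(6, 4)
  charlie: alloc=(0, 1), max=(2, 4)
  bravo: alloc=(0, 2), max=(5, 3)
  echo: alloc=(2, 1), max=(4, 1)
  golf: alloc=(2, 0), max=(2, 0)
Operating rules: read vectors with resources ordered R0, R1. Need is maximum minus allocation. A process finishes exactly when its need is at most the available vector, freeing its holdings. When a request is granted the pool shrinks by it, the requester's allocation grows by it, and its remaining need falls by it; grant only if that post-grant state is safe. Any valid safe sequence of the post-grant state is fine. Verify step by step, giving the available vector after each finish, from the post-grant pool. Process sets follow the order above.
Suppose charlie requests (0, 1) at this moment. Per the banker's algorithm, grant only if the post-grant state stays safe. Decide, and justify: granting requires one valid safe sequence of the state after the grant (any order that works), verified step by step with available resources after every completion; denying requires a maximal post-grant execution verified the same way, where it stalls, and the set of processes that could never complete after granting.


GRANT: granting preserves safety; a valid post-grant sequence is golf, echo, bravo, charlie, foxtrot.
Key observation: with (1, 0) left after the transfer, golf can run at once — the state stays safe.
Check on the post-grant state, step by step:
  pool = (1, 0)
  run golf (needs (0, 0), free (1, 0)); after release of (2, 0) the pool is (3, 0)
  run echo (needs (2, 0), free (3, 0)); after release of (2, 1) the pool is (5, 1)
  run bravo (needs (5, 1), free (5, 1)); after release of (0, 2) the pool is (5, 3)
  run charlie (needs (2, 2), free (5, 3)); after release of (0, 2) the pool is (5, 5)
  run foxtrot (needs (3, 3), free (5, 5)); after release of (3, 1) the pool is (8, 6)


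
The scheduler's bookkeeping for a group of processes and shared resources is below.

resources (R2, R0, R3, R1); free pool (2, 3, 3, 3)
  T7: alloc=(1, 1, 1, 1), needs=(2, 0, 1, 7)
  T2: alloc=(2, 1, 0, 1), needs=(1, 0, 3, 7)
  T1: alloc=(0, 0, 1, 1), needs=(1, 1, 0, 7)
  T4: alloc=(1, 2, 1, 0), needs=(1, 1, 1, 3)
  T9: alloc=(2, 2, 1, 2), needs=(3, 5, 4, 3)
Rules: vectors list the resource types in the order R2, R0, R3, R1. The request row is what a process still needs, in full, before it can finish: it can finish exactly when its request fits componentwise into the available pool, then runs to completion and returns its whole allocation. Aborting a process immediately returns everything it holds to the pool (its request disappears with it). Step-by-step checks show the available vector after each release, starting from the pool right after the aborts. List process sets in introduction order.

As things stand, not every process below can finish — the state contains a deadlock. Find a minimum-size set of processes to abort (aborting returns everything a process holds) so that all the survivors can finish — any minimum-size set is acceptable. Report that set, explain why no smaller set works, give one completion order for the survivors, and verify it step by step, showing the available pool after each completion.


The answer: abort T2 and T1.
Key observation: aborting T2 and T1 returns (2, 1, 1, 2), and T7 — hopeless before — runs at step 3 with the returned capacity in the pool.
Why nothing smaller works — every single abort fails: T7 alone leaves T2 blocked (short on R1); T2 alone leaves T7 blocked (short on R1); T1 alone leaves T7 blocked (short on R1); T4 alone leaves T7 blocked (short on R1); T9 alone leaves T7 blocked (short on R1).
One survivor order: T4, T9, T7. Step-by-step check (post-abort pool first):
  pool = (4, 4, 4, 5)
  T4: need (1, 1, 1, 3) fits (4, 4, 4, 5); releases (1, 2, 1, 0), pool now (5, 6, 5, 5)
  T9: need (3, 5, 4, 3) fits (5, 6, 5, 5); releases (2, 2, 1, 2), pool now (7, 8, 6, 7)
  T7: need (2, 0, 1, 7) fits (7, 8, 6, 7); releases (1, 1, 1, 1), pool now (8, 9, 7, 8)


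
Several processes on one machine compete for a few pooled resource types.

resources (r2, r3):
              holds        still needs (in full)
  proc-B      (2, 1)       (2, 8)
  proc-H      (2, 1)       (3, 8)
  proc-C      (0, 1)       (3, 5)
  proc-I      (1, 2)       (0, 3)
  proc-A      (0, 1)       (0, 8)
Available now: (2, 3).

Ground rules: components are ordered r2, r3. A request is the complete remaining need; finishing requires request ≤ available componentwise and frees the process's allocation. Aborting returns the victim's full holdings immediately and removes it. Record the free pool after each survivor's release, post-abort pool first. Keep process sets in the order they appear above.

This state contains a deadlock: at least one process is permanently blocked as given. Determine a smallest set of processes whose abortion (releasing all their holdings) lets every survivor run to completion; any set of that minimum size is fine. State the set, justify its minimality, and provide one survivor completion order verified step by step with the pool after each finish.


Minimum abort set: proc-H and proc-A.
Key observation: the returned (2, 2) from proc-H and proc-A is what brings proc-B — unrunnable before, under any order — into play at step 3.
Minimality, checking each single-abort alternative: proc-B alone leaves proc-H blocked (short on r3); proc-H alone leaves proc-B blocked (short on r3); proc-C alone leaves proc-B blocked (short on r3); proc-I alone leaves proc-B blocked (short on r3); proc-A alone leaves proc-B blocked (short on r3).
One survivor order: proc-I, proc-C, proc-B. Verifying each step (post-abort pool first):
  pool = (4, 5)
  run proc-I (needs (0, 3), free (4, 5)); after release of (1, 2) the pool is (5, 7)
  run proc-C (needs (3, 5), free (5, 7)); after release of (0, 1) the pool is (5, 8)
  run proc-B (needs (2, 8), free (5, 8)); after release of (2, 1) the pool is (7, 9)


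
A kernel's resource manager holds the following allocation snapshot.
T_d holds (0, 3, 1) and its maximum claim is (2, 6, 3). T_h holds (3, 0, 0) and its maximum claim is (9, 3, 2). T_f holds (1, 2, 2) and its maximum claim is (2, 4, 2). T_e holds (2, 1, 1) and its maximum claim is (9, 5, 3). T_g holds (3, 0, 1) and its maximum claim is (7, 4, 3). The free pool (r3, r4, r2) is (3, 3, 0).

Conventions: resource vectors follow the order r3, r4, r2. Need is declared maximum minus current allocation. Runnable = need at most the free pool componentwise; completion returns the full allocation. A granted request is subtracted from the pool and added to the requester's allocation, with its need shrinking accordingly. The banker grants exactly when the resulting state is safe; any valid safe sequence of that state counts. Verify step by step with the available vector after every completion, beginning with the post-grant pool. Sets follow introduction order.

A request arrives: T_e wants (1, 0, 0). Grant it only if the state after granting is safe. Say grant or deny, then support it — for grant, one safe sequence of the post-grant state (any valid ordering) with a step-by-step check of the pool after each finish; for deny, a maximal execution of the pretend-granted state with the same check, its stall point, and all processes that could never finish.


DENY — the pretend-granted state is unsafe.
Key observation: even finishing T_f, T_d leaves just (3, 8, 3) free — too little r3 for any of the remaining processes.
After a pretend grant, a maximal execution: T_f, T_d — then nothing else fits. Step-by-step check:
  pool = (2, 3, 0)
  T_f: need (1, 2, 0) fits (2, 3, 0); releases (1, 2, 2), pool now (3, 5, 2)
  T_d: need (2, 3, 2) fits (3, 5, 2); releases (0, 3, 1), pool now (3, 8, 3)
  blocked: T_h wants (6, 3, 2), pool (3, 8, 3) — not enough r3
  blocked: T_e wants (6, 4, 2), pool (3, 8, 3) — not enough r3
  blocked: T_g wants (4, 4, 2), pool (3, 8, 3) — not enough r3
Post-grant, the permanently blocked set is T_h, T_e and T_g.


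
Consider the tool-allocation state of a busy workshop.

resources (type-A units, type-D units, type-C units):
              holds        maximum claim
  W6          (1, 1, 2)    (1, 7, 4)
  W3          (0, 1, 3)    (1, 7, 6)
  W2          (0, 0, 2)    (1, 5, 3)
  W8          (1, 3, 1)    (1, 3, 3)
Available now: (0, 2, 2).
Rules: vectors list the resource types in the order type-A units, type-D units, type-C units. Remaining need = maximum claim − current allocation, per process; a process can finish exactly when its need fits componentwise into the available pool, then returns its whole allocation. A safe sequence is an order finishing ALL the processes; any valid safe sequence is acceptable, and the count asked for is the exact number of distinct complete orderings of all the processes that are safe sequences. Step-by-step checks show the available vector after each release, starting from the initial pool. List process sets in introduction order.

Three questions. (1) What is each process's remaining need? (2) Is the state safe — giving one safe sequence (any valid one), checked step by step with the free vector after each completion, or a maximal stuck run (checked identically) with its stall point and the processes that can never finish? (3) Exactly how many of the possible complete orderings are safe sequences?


(1) Remaining need (order type-A units, type-D units, type-C units):
  W6: (0, 6, 2)
  W3: (1, 6, 3)
  W2: (1, 5, 1)
  W8: (0, 0, 2)
(2) UNSAFE — no complete ordering exists.
Key observation: no order helps: past W8, W2, the free pool tops out at (1, 5, 5), below what each blocked process needs in type-D units.
The run W8, W2 cannot be extended any further. Verifying each step:
  pool = (0, 2, 2)
  W8 needs (0, 0, 2) <= (0, 2, 2) -> finishes; pool += (1, 3, 1) = (1, 5, 3)
  W2 needs (1, 5, 1) <= (1, 5, 3) -> finishes; pool += (0, 0, 2) = (1, 5, 5)
  W6 still needs (0, 6, 2) but only (1, 5, 5) is free — short on type-D units
  W3 still needs (1, 6, 3) but only (1, 5, 5) is free — short on type-D units
Permanently blocked: W6 and W3.
(3) Exactly 0 of the possible complete orderings are safe sequences.


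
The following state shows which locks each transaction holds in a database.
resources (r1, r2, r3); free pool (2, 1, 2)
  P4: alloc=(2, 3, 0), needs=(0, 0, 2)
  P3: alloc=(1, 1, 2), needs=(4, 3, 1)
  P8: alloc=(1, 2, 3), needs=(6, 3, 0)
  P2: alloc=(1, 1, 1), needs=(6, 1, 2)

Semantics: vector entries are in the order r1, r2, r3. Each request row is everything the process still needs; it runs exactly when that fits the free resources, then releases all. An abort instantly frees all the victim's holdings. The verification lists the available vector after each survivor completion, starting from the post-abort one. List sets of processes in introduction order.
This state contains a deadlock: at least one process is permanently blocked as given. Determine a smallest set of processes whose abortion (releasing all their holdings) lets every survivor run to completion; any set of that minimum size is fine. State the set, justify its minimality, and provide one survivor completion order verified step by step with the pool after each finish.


Abort P2.
Key observation: no ordering could ever have run P8 before the abort of P2; with (1, 1, 1) back in the pool it fits at step 3.
No smaller set exists: with zero aborts the deadlock remains.
The survivors complete as P4, P3, P8. Step-by-step check (starting from the post-abort pool):
  pool = (3, 2, 3)
  run P4 (needs (0, 0, 2), free (3, 2, 3)); after release of (2, 3, 0) the pool is (5, 5, 3)
  run P3 (needs (4, 3, 1), free (5, 5, 3)); after release of (1, 1, 2) the pool is (6, 6, 5)
  run P8 (needs (6, 3, 0), free (6, 6, 5)); after release of (1, 2, 3) the pool is (7, 8, 8)


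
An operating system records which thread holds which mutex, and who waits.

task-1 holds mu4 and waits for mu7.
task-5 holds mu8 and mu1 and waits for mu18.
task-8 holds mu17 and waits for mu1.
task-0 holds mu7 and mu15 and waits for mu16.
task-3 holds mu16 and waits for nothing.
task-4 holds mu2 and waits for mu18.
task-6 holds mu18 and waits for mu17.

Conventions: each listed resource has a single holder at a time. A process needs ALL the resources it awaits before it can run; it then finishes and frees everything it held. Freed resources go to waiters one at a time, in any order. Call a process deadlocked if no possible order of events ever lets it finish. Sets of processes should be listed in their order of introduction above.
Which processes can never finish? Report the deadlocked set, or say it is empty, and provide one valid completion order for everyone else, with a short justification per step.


The deadlocked set is task-5, task-8, task-4 and task-6.
Key observation: the wait chain closes on itself along task-5 -> task-6 -> task-8 -> task-5; task-4 waits into the deadlock from upstream.
The rest can finish in the order task-3, task-0, task-1.
Walking it through:
  run task-3 (it waits on nothing); releases mu16
  task-0: everything it awaited (mu16) is free; runs, freeing mu7 and mu15
  task-1: everything it awaited (mu7) is free; runs, freeing mu4
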